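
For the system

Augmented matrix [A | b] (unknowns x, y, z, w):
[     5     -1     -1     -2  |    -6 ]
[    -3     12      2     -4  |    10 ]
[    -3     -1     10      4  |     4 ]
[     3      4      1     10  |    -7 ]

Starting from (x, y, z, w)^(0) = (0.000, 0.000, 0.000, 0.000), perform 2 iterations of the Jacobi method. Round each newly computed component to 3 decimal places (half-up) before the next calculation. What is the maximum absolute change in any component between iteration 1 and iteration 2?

Iteration 1:
  x = (-6 - (-1)·0.000 - (-1)·0.000 - (-2)·0.000) / (5) = -1.200
  y = (10 - (-3)·0.000 - (2)·0.000 - (-4)·0.000) / (12) = 0.833
  z = (4 - (-3)·0.000 - (-1)·0.000 - (4)·0.000) / (10) = 0.400
  w = (-7 - (3)·0.000 - (4)·0.000 - (1)·0.000) / (10) = -0.700
Iteration 2:
  x = (-6 - (-1)·0.833 - (-1)·0.400 - (-2)·-0.700) / (5) = -1.233
  y = (10 - (-3)·-1.200 - (2)·0.400 - (-4)·-0.700) / (12) = 0.233
  z = (4 - (-3)·-1.200 - (-1)·0.833 - (4)·-0.700) / (10) = 0.403
  w = (-7 - (3)·-1.200 - (4)·0.833 - (1)·0.400) / (10) = -0.713
Change: (-0.033, -0.600, 0.003, -0.013) → max |·| = 0.600

0.600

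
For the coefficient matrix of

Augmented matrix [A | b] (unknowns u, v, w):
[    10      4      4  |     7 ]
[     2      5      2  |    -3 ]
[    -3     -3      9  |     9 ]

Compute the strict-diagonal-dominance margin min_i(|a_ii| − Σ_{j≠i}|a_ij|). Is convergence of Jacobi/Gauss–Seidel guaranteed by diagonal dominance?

row 1: |10| − (4+4) = 2
row 2: |5| − (2+2) = 1
row 3: |9| − (3+3) = 3
minimum over rows = 1 → strictly diagonally dominant (convergence guaranteed)

1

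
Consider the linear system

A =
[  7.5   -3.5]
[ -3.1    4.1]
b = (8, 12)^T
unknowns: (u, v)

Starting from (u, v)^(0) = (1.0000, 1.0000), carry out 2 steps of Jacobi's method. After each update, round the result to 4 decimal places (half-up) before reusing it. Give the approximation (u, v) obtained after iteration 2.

(2.7854, 4.0862)

Iteration 1:
  u = (8 - (-3.5)·1.0000) / (7.5) = 1.5333
  v = (12 - (-3.1)·1.0000) / (4.1) = 3.6829
Iteration 2:
  u = (8 - (-3.5)·3.6829) / (7.5) = 2.7854
  v = (12 - (-3.1)·1.5333) / (4.1) = 4.0862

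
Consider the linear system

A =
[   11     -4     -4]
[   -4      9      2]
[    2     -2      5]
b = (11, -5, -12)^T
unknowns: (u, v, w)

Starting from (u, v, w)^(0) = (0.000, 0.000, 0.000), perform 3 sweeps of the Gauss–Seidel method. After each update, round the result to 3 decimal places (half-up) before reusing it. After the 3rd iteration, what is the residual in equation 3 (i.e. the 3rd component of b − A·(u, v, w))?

Iteration 1:
  u = (11 - (-4)·0.000 - (-4)·0.000) / (11) = 1.000
  v = (-5 - (-4)·1.000 - (2)·0.000) / (9) = -0.111
  w = (-12 - (2)·1.000 - (-2)·-0.111) / (5) = -2.844
Iteration 2:
  u = (11 - (-4)·-0.111 - (-4)·-2.844) / (11) = -0.075
  v = (-5 - (-4)·-0.075 - (2)·-2.844) / (9) = 0.043
  w = (-12 - (2)·-0.075 - (-2)·0.043) / (5) = -2.353
Iteration 3:
  u = (11 - (-4)·0.043 - (-4)·-2.353) / (11) = 0.160
  v = (-5 - (-4)·0.160 - (2)·-2.353) / (9) = 0.038
  w = (-12 - (2)·0.160 - (-2)·0.038) / (5) = -2.449
Residual b − A·x = (-0.404, 0.196, 0.001)

0.001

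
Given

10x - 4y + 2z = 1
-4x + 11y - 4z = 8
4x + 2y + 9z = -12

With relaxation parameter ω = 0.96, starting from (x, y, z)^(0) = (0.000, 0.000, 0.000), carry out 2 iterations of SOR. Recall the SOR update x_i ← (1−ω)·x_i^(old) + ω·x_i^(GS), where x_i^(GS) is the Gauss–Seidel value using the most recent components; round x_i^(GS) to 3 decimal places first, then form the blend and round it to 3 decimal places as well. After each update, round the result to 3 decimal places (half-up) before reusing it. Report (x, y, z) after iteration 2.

(0.664, 0.444, -1.717)

Iteration 1:
  x: GS value = (1 - (-4)·0.000 - (2)·0.000) / (10) = 0.100;  x ← (1−ω)·0.000 + ω·0.100 = 0.096
  y: GS value = (8 - (-4)·0.096 - (-4)·0.000) / (11) = 0.762;  y ← (1−ω)·0.000 + ω·0.762 = 0.732
  z: GS value = (-12 - (4)·0.096 - (2)·0.732) / (9) = -1.539;  z ← (1−ω)·0.000 + ω·-1.539 = -1.477
Iteration 2:
  x: GS value = (1 - (-4)·0.732 - (2)·-1.477) / (10) = 0.688;  x ← (1−ω)·0.096 + ω·0.688 = 0.664
  y: GS value = (8 - (-4)·0.664 - (-4)·-1.477) / (11) = 0.432;  y ← (1−ω)·0.732 + ω·0.432 = 0.444
  z: GS value = (-12 - (4)·0.664 - (2)·0.444) / (9) = -1.727;  z ← (1−ω)·-1.477 + ω·-1.727 = -1.717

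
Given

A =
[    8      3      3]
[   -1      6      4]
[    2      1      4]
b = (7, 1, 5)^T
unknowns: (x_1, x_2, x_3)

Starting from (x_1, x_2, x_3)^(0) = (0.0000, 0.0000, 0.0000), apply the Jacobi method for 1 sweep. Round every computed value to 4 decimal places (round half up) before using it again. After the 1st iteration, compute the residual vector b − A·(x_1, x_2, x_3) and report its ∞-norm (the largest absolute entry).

Iteration 1:
  x_1 = (7 - (3)·0.0000 - (3)·0.0000) / (8) = 0.8750
  x_2 = (1 - (-1)·0.0000 - (4)·0.0000) / (6) = 0.1667
  x_3 = (5 - (2)·0.0000 - (1)·0.0000) / (4) = 1.2500
Residual b − A·x = (-4.2501, -4.1252, -1.9167); ∞-norm = 4.2501

4.2501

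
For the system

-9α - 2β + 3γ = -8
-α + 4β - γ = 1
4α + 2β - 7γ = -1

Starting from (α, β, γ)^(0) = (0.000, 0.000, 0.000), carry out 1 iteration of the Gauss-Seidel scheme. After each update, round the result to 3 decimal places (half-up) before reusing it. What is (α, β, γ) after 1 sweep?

(0.889, 0.472, 0.786)

Iteration 1:
  α = (-8 - (-2)·0.000 - (3)·0.000) / (-9) = 0.889
  β = (1 - (-1)·0.889 - (-1)·0.000) / (4) = 0.472
  γ = (-1 - (4)·0.889 - (2)·0.472) / (-7) = 0.786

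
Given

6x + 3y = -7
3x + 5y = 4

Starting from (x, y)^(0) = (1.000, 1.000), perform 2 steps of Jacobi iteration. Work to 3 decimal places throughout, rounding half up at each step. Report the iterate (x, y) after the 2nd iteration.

(-1.267, 1.800)

Iteration 1:
  x = (-7 - (3)·1.000) / (6) = -1.667
  y = (4 - (3)·1.000) / (5) = 0.200
Iteration 2:
  x = (-7 - (3)·0.200) / (6) = -1.267
  y = (4 - (3)·-1.667) / (5) = 1.800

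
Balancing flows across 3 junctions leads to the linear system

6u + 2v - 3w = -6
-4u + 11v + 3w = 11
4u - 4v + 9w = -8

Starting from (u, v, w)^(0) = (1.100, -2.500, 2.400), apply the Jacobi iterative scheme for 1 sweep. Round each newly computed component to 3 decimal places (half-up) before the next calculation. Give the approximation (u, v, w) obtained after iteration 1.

Iteration 1:
  u = (-6 - (2)·-2.500 - (-3)·2.400) / (6) = 1.033
  v = (11 - (-4)·1.100 - (3)·2.400) / (11) = 0.745
  w = (-8 - (4)·1.100 - (-4)·-2.500) / (9) = -2.489

(1.033, 0.745, -2.489)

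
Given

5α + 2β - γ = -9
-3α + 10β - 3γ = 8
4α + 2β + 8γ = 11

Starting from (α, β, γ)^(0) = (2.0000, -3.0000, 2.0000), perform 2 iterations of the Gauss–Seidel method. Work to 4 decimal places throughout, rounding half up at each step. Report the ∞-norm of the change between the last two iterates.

Iteration 1:
  α = (-9 - (2)·-3.0000 - (-1)·2.0000) / (5) = -0.2000
  β = (8 - (-3)·-0.2000 - (-3)·2.0000) / (10) = 1.3400
  γ = (11 - (4)·-0.2000 - (2)·1.3400) / (8) = 1.1400
Iteration 2:
  α = (-9 - (2)·1.3400 - (-1)·1.1400) / (5) = -2.1080
  β = (8 - (-3)·-2.1080 - (-3)·1.1400) / (10) = 0.5096
  γ = (11 - (4)·-2.1080 - (2)·0.5096) / (8) = 2.3016
Change: (-1.9080, -0.8304, 1.1616) → max |·| = 1.9080

1.9080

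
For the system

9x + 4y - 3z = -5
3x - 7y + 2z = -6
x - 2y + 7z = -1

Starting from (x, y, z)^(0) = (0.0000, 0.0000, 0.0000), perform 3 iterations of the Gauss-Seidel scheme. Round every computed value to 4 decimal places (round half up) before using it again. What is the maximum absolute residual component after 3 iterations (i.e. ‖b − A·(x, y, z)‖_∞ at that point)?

Iteration 1:
  x = (-5 - (4)·0.0000 - (-3)·0.0000) / (9) = -0.5556
  y = (-6 - (3)·-0.5556 - (2)·0.0000) / (-7) = 0.6190
  z = (-1 - (1)·-0.5556 - (-2)·0.6190) / (7) = 0.1134
Iteration 2:
  x = (-5 - (4)·0.6190 - (-3)·0.1134) / (9) = -0.7929
  y = (-6 - (3)·-0.7929 - (2)·0.1134) / (-7) = 0.5497
  z = (-1 - (1)·-0.7929 - (-2)·0.5497) / (7) = 0.1275
Iteration 3:
  x = (-5 - (4)·0.5497 - (-3)·0.1275) / (9) = -0.7574
  y = (-6 - (3)·-0.7574 - (2)·0.1275) / (-7) = 0.5690
  z = (-1 - (1)·-0.7574 - (-2)·0.5690) / (7) = 0.1279
Residual b − A·x = (-0.0757, -0.0006, 0.0001); ∞-norm = 0.0757

0.0757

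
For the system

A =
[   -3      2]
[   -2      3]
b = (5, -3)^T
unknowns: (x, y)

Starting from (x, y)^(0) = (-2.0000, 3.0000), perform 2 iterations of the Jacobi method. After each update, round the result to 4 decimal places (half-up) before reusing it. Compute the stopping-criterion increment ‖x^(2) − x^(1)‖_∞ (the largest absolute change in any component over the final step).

Iteration 1:
  x = (5 - (2)·3.0000) / (-3) = 0.3333
  y = (-3 - (-2)·-2.0000) / (3) = -2.3333
Iteration 2:
  x = (5 - (2)·-2.3333) / (-3) = -3.2222
  y = (-3 - (-2)·0.3333) / (3) = -0.7778
Change: (-3.5555, 1.5555) → max |·| = 3.5555

3.5555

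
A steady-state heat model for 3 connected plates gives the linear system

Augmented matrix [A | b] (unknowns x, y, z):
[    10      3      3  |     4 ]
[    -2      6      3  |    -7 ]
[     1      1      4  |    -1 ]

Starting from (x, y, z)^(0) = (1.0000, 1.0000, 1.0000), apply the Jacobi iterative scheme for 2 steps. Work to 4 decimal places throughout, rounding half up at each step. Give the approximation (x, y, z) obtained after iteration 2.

Iteration 1:
  x = (4 - (3)·1.0000 - (3)·1.0000) / (10) = -0.2000
  y = (-7 - (-2)·1.0000 - (3)·1.0000) / (6) = -1.3333
  z = (-1 - (1)·1.0000 - (1)·1.0000) / (4) = -0.7500
Iteration 2:
  x = (4 - (3)·-1.3333 - (3)·-0.7500) / (10) = 1.0250
  y = (-7 - (-2)·-0.2000 - (3)·-0.7500) / (6) = -0.8583
  z = (-1 - (1)·-0.2000 - (1)·-1.3333) / (4) = 0.1333

(1.0250, -0.8583, 0.1333)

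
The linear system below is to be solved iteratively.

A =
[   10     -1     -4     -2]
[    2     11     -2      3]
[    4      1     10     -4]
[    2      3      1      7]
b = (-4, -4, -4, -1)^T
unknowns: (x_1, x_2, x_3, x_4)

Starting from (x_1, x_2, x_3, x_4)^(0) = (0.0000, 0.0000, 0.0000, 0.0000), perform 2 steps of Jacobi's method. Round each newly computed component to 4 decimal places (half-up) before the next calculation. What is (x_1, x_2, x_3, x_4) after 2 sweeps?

(-0.6249, -0.3247, -0.2608, 0.1844)

Iteration 1:
  x_1 = (-4 - (-1)·0.0000 - (-4)·0.0000 - (-2)·0.0000) / (10) = -0.4000
  x_2 = (-4 - (2)·0.0000 - (-2)·0.0000 - (3)·0.0000) / (11) = -0.3636
  x_3 = (-4 - (4)·0.0000 - (1)·0.0000 - (-4)·0.0000) / (10) = -0.4000
  x_4 = (-1 - (2)·0.0000 - (3)·0.0000 - (1)·0.0000) / (7) = -0.1429
Iteration 2:
  x_1 = (-4 - (-1)·-0.3636 - (-4)·-0.4000 - (-2)·-0.1429) / (10) = -0.6249
  x_2 = (-4 - (2)·-0.4000 - (-2)·-0.4000 - (3)·-0.1429) / (11) = -0.3247
  x_3 = (-4 - (4)·-0.4000 - (1)·-0.3636 - (-4)·-0.1429) / (10) = -0.2608
  x_4 = (-1 - (2)·-0.4000 - (3)·-0.3636 - (1)·-0.4000) / (7) = 0.1844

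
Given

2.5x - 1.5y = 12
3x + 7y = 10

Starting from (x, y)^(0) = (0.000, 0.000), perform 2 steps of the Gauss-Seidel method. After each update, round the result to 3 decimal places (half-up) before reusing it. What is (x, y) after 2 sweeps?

Iteration 1:
  x = (12 - (-1.5)·0.000) / (2.5) = 4.800
  y = (10 - (3)·4.800) / (7) = -0.629
Iteration 2:
  x = (12 - (-1.5)·-0.629) / (2.5) = 4.423
  y = (10 - (3)·4.423) / (7) = -0.467

(4.423, -0.467)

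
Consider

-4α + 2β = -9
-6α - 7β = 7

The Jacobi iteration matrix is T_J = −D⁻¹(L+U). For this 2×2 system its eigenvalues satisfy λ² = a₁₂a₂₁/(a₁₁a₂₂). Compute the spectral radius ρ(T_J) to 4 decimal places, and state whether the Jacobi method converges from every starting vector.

a₁₂a₂₁/(a₁₁a₂₂) = (2)·(-6) / ((-4)·(-7)) = -0.428571
ρ = √|-0.428571| = √0.428571 = 0.6547
ρ < 1, so Jacobi converges

0.6547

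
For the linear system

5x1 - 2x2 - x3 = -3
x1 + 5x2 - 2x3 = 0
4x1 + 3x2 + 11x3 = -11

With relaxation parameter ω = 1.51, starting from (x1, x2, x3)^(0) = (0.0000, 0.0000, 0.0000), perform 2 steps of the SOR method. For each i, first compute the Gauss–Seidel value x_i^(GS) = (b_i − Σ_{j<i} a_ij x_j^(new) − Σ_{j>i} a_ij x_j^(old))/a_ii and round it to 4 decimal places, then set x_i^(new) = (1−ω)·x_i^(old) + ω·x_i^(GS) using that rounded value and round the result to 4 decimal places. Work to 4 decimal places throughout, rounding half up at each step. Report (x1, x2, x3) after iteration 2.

Iteration 1:
  x1: GS value = (-3 - (-2)·0.0000 - (-1)·0.0000) / (5) = -0.6000;  x1 ← (1−ω)·0.0000 + ω·-0.6000 = -0.9060
  x2: GS value = (0 - (1)·-0.9060 - (-2)·0.0000) / (5) = 0.1812;  x2 ← (1−ω)·0.0000 + ω·0.1812 = 0.2736
  x3: GS value = (-11 - (4)·-0.9060 - (3)·0.2736) / (11) = -0.7452;  x3 ← (1−ω)·0.0000 + ω·-0.7452 = -1.1253
Iteration 2:
  x1: GS value = (-3 - (-2)·0.2736 - (-1)·-1.1253) / (5) = -0.7156;  x1 ← (1−ω)·-0.9060 + ω·-0.7156 = -0.6185
  x2: GS value = (0 - (1)·-0.6185 - (-2)·-1.1253) / (5) = -0.3264;  x2 ← (1−ω)·0.2736 + ω·-0.3264 = -0.6324
  x3: GS value = (-11 - (4)·-0.6185 - (3)·-0.6324) / (11) = -0.6026;  x3 ← (1−ω)·-1.1253 + ω·-0.6026 = -0.3360

(-0.6185, -0.6324, -0.3360)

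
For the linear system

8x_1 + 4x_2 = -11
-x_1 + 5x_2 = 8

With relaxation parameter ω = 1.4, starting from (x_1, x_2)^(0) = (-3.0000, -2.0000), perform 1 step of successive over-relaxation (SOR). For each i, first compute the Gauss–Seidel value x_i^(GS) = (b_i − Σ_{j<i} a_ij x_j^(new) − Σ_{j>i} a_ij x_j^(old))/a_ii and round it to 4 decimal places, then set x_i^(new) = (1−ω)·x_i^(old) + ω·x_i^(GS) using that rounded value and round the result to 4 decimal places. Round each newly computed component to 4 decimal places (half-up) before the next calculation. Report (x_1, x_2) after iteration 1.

Iteration 1:
  x_1: GS value = (-11 - (4)·-2.0000) / (8) = -0.3750;  x_1 ← (1−ω)·-3.0000 + ω·-0.3750 = 0.6750
  x_2: GS value = (8 - (-1)·0.6750) / (5) = 1.7350;  x_2 ← (1−ω)·-2.0000 + ω·1.7350 = 3.2290

(0.6750, 3.2290)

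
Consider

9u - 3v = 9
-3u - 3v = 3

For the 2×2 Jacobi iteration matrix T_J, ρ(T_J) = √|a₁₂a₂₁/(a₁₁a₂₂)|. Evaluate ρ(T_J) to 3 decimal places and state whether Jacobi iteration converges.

0.577

a₁₂a₂₁/(a₁₁a₂₂) = (-3)·(-3) / ((9)·(-3)) = -0.333333
ρ = √|-0.333333| = √0.333333 = 0.577
ρ < 1, so Jacobi converges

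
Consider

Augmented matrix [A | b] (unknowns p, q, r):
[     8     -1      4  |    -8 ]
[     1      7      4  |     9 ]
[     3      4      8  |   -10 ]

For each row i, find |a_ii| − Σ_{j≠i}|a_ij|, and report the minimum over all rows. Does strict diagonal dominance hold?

1

row 1: |8| − (1+4) = 3
row 2: |7| − (1+4) = 2
row 3: |8| − (3+4) = 1
minimum over rows = 1 → strictly diagonally dominant (convergence guaranteed)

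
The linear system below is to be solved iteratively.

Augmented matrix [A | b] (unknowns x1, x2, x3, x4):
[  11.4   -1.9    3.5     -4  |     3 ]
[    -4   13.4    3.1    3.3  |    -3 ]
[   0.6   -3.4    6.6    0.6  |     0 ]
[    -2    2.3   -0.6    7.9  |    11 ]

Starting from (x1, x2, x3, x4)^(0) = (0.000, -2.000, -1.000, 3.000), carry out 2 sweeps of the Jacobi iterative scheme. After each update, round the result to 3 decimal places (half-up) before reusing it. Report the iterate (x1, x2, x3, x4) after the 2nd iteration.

Iteration 1:
  x1 = (3 - (-1.9)·-2.000 - (3.5)·-1.000 - (-4)·3.000) / (11.4) = 1.289
  x2 = (-3 - (-4)·0.000 - (3.1)·-1.000 - (3.3)·3.000) / (13.4) = -0.731
  x3 = (0 - (0.6)·0.000 - (-3.4)·-2.000 - (0.6)·3.000) / (6.6) = -1.303
  x4 = (11 - (-2)·0.000 - (2.3)·-2.000 - (-0.6)·-1.000) / (7.9) = 1.899
Iteration 2:
  x1 = (3 - (-1.9)·-0.731 - (3.5)·-1.303 - (-4)·1.899) / (11.4) = 1.208
  x2 = (-3 - (-4)·1.289 - (3.1)·-1.303 - (3.3)·1.899) / (13.4) = -0.005
  x3 = (0 - (0.6)·1.289 - (-3.4)·-0.731 - (0.6)·1.899) / (6.6) = -0.666
  x4 = (11 - (-2)·1.289 - (2.3)·-0.731 - (-0.6)·-1.303) / (7.9) = 1.833

(1.208, -0.005, -0.666, 1.833)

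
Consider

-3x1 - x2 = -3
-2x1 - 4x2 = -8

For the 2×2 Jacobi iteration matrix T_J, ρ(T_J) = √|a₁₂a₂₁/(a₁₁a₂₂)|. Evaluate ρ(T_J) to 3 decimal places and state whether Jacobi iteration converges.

a₁₂a₂₁/(a₁₁a₂₂) = (-1)·(-2) / ((-3)·(-4)) = 0.166667
ρ = √|0.166667| = √0.166667 = 0.408
ρ < 1, so Jacobi converges

0.408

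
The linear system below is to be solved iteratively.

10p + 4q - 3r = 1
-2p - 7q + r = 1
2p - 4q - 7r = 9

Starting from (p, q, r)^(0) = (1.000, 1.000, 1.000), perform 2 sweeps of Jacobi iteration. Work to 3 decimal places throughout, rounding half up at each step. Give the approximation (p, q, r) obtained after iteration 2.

Iteration 1:
  p = (1 - (4)·1.000 - (-3)·1.000) / (10) = 0.000
  q = (1 - (-2)·1.000 - (1)·1.000) / (-7) = -0.286
  r = (9 - (2)·1.000 - (-4)·1.000) / (-7) = -1.571
Iteration 2:
  p = (1 - (4)·-0.286 - (-3)·-1.571) / (10) = -0.257
  q = (1 - (-2)·0.000 - (1)·-1.571) / (-7) = -0.367
  r = (9 - (2)·0.000 - (-4)·-0.286) / (-7) = -1.122

(-0.257, -0.367, -1.122)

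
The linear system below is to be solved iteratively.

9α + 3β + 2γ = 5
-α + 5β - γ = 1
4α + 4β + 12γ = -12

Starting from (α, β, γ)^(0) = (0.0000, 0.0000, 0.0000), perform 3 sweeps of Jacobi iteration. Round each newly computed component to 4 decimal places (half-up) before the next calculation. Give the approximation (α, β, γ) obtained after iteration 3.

(0.7967, 0.0918, -1.2741)

Iteration 1:
  α = (5 - (3)·0.0000 - (2)·0.0000) / (9) = 0.5556
  β = (1 - (-1)·0.0000 - (-1)·0.0000) / (5) = 0.2000
  γ = (-12 - (4)·0.0000 - (4)·0.0000) / (12) = -1.0000
Iteration 2:
  α = (5 - (3)·0.2000 - (2)·-1.0000) / (9) = 0.7111
  β = (1 - (-1)·0.5556 - (-1)·-1.0000) / (5) = 0.1111
  γ = (-12 - (4)·0.5556 - (4)·0.2000) / (12) = -1.2519
Iteration 3:
  α = (5 - (3)·0.1111 - (2)·-1.2519) / (9) = 0.7967
  β = (1 - (-1)·0.7111 - (-1)·-1.2519) / (5) = 0.0918
  γ = (-12 - (4)·0.7111 - (4)·0.1111) / (12) = -1.2741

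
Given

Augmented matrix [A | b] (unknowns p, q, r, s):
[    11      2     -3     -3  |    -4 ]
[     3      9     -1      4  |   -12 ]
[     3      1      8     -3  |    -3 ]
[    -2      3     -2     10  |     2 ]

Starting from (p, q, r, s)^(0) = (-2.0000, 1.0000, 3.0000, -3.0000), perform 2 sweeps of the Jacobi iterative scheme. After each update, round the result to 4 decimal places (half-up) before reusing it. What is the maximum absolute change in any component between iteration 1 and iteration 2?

2.2932

Iteration 1:
  p = (-4 - (2)·1.0000 - (-3)·3.0000 - (-3)·-3.0000) / (11) = -0.5455
  q = (-12 - (3)·-2.0000 - (-1)·3.0000 - (4)·-3.0000) / (9) = 1.0000
  r = (-3 - (3)·-2.0000 - (1)·1.0000 - (-3)·-3.0000) / (8) = -0.8750
  s = (2 - (-2)·-2.0000 - (3)·1.0000 - (-2)·3.0000) / (10) = 0.1000
Iteration 2:
  p = (-4 - (2)·1.0000 - (-3)·-0.8750 - (-3)·0.1000) / (11) = -0.7568
  q = (-12 - (3)·-0.5455 - (-1)·-0.8750 - (4)·0.1000) / (9) = -1.2932
  r = (-3 - (3)·-0.5455 - (1)·1.0000 - (-3)·0.1000) / (8) = -0.2579
  s = (2 - (-2)·-0.5455 - (3)·1.0000 - (-2)·-0.8750) / (10) = -0.3841
Change: (-0.2113, -2.2932, 0.6171, -0.4841) → max |·| = 2.2932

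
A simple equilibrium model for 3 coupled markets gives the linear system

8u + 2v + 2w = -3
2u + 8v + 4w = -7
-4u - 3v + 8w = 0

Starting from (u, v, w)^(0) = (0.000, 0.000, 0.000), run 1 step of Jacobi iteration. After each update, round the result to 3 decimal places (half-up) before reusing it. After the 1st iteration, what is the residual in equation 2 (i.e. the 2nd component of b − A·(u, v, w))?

0.750

Iteration 1:
  u = (-3 - (2)·0.000 - (2)·0.000) / (8) = -0.375
  v = (-7 - (2)·0.000 - (4)·0.000) / (8) = -0.875
  w = (0 - (-4)·0.000 - (-3)·0.000) / (8) = 0.000
Residual b − A·x = (1.750, 0.750, -4.125)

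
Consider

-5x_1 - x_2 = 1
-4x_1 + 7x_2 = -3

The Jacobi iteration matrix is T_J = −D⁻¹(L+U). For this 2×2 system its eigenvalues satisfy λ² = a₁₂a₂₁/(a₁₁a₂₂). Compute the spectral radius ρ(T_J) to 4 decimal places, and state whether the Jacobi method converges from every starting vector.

0.3381

a₁₂a₂₁/(a₁₁a₂₂) = (-1)·(-4) / ((-5)·(7)) = -0.114286
ρ = √|-0.114286| = √0.114286 = 0.3381
ρ < 1, so Jacobi converges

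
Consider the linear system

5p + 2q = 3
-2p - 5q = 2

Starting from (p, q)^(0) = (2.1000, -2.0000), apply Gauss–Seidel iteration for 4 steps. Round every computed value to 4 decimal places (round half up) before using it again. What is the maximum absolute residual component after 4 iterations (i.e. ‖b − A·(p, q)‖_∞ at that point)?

Iteration 1:
  p = (3 - (2)·-2.0000) / (5) = 1.4000
  q = (2 - (-2)·1.4000) / (-5) = -0.9600
Iteration 2:
  p = (3 - (2)·-0.9600) / (5) = 0.9840
  q = (2 - (-2)·0.9840) / (-5) = -0.7936
Iteration 3:
  p = (3 - (2)·-0.7936) / (5) = 0.9174
  q = (2 - (-2)·0.9174) / (-5) = -0.7670
Iteration 4:
  p = (3 - (2)·-0.7670) / (5) = 0.9068
  q = (2 - (-2)·0.9068) / (-5) = -0.7627
Residual b − A·x = (-0.0086, 0.0001); ∞-norm = 0.0086

0.0086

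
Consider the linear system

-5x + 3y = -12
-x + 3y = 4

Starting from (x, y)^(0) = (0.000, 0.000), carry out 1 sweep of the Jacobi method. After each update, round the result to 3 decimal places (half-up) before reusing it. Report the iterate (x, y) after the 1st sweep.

(2.400, 1.333)

Iteration 1:
  x = (-12 - (3)·0.000) / (-5) = 2.400
  y = (4 - (-1)·0.000) / (3) = 1.333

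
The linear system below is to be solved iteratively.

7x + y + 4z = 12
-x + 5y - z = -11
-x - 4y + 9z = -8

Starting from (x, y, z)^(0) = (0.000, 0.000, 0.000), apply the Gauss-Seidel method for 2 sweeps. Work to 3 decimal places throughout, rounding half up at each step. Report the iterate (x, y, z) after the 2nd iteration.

Iteration 1:
  x = (12 - (1)·0.000 - (4)·0.000) / (7) = 1.714
  y = (-11 - (-1)·1.714 - (-1)·0.000) / (5) = -1.857
  z = (-8 - (-1)·1.714 - (-4)·-1.857) / (9) = -1.524
Iteration 2:
  x = (12 - (1)·-1.857 - (4)·-1.524) / (7) = 2.850
  y = (-11 - (-1)·2.850 - (-1)·-1.524) / (5) = -1.935
  z = (-8 - (-1)·2.850 - (-4)·-1.935) / (9) = -1.432

(2.850, -1.935, -1.432)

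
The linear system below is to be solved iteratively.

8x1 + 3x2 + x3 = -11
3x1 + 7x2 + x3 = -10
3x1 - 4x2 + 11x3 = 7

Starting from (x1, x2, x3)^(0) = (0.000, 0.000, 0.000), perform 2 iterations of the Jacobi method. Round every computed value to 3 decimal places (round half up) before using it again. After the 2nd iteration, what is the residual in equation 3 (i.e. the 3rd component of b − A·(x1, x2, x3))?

Iteration 1:
  x1 = (-11 - (3)·0.000 - (1)·0.000) / (8) = -1.375
  x2 = (-10 - (3)·0.000 - (1)·0.000) / (7) = -1.429
  x3 = (7 - (3)·0.000 - (-4)·0.000) / (11) = 0.636
Iteration 2:
  x1 = (-11 - (3)·-1.429 - (1)·0.636) / (8) = -0.919
  x2 = (-10 - (3)·-1.375 - (1)·0.636) / (7) = -0.930
  x3 = (7 - (3)·-1.375 - (-4)·-1.429) / (11) = 0.492
Residual b − A·x = (-1.350, -1.225, 0.625)

0.625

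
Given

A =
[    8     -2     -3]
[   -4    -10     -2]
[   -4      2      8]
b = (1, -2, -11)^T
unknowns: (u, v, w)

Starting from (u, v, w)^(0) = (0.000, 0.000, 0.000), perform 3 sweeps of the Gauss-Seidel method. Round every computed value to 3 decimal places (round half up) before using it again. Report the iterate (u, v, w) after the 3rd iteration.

Iteration 1:
  u = (1 - (-2)·0.000 - (-3)·0.000) / (8) = 0.125
  v = (-2 - (-4)·0.125 - (-2)·0.000) / (-10) = 0.150
  w = (-11 - (-4)·0.125 - (2)·0.150) / (8) = -1.350
Iteration 2:
  u = (1 - (-2)·0.150 - (-3)·-1.350) / (8) = -0.344
  v = (-2 - (-4)·-0.344 - (-2)·-1.350) / (-10) = 0.608
  w = (-11 - (-4)·-0.344 - (2)·0.608) / (8) = -1.699
Iteration 3:
  u = (1 - (-2)·0.608 - (-3)·-1.699) / (8) = -0.360
  v = (-2 - (-4)·-0.360 - (-2)·-1.699) / (-10) = 0.684
  w = (-11 - (-4)·-0.360 - (2)·0.684) / (8) = -1.726

(-0.360, 0.684, -1.726)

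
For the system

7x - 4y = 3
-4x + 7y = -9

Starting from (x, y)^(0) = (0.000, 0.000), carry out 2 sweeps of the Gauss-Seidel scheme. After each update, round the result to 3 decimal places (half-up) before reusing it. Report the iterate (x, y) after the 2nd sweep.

Iteration 1:
  x = (3 - (-4)·0.000) / (7) = 0.429
  y = (-9 - (-4)·0.429) / (7) = -1.041
Iteration 2:
  x = (3 - (-4)·-1.041) / (7) = -0.166
  y = (-9 - (-4)·-0.166) / (7) = -1.381

(-0.166, -1.381)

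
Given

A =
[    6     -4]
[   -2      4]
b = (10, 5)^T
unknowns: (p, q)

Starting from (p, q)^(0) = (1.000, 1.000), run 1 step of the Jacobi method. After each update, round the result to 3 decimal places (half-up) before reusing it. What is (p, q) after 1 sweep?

Iteration 1:
  p = (10 - (-4)·1.000) / (6) = 2.333
  q = (5 - (-2)·1.000) / (4) = 1.750

(2.333, 1.750)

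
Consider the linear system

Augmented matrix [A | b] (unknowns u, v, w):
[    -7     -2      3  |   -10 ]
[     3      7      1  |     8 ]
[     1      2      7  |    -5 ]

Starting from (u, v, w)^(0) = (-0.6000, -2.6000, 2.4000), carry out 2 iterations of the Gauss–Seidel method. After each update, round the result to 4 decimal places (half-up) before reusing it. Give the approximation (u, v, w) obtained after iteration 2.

(1.1597, 0.7899, -1.1056)

Iteration 1:
  u = (-10 - (-2)·-2.6000 - (3)·2.4000) / (-7) = 3.2000
  v = (8 - (3)·3.2000 - (1)·2.4000) / (7) = -0.5714
  w = (-5 - (1)·3.2000 - (2)·-0.5714) / (7) = -1.0082
Iteration 2:
  u = (-10 - (-2)·-0.5714 - (3)·-1.0082) / (-7) = 1.1597
  v = (8 - (3)·1.1597 - (1)·-1.0082) / (7) = 0.7899
  w = (-5 - (1)·1.1597 - (2)·0.7899) / (7) = -1.1056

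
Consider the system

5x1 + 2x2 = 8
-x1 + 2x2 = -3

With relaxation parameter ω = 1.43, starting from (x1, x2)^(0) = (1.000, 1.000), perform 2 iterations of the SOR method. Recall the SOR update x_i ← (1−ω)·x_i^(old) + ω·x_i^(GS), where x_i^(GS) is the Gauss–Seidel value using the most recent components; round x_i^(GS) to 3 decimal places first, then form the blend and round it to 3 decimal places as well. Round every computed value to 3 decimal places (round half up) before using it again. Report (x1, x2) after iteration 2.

Iteration 1:
  x1: GS value = (8 - (2)·1.000) / (5) = 1.200;  x1 ← (1−ω)·1.000 + ω·1.200 = 1.286
  x2: GS value = (-3 - (-1)·1.286) / (2) = -0.857;  x2 ← (1−ω)·1.000 + ω·-0.857 = -1.656
Iteration 2:
  x1: GS value = (8 - (2)·-1.656) / (5) = 2.262;  x1 ← (1−ω)·1.286 + ω·2.262 = 2.682
  x2: GS value = (-3 - (-1)·2.682) / (2) = -0.159;  x2 ← (1−ω)·-1.656 + ω·-0.159 = 0.485

(2.682, 0.485)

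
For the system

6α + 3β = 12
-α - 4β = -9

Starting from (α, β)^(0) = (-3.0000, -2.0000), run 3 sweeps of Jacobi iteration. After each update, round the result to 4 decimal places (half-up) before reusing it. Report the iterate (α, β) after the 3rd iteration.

(1.2500, 2.1250)

Iteration 1:
  α = (12 - (3)·-2.0000) / (6) = 3.0000
  β = (-9 - (-1)·-3.0000) / (-4) = 3.0000
Iteration 2:
  α = (12 - (3)·3.0000) / (6) = 0.5000
  β = (-9 - (-1)·3.0000) / (-4) = 1.5000
Iteration 3:
  α = (12 - (3)·1.5000) / (6) = 1.2500
  β = (-9 - (-1)·0.5000) / (-4) = 2.1250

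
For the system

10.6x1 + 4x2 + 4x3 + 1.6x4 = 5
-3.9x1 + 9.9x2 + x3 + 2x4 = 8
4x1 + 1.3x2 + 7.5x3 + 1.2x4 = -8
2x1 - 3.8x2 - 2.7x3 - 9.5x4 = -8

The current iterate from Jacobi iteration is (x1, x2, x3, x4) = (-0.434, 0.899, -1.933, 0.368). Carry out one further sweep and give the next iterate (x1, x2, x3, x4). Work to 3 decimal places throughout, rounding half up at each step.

(0.806, 0.758, -1.050, 0.941)

One sweep:
  x1 = (5 - (4)·0.899 - (4)·-1.933 - (1.6)·0.368) / (10.6) = 0.806
  x2 = (8 - (-3.9)·-0.434 - (1)·-1.933 - (2)·0.368) / (9.9) = 0.758
  x3 = (-8 - (4)·-0.434 - (1.3)·0.899 - (1.2)·0.368) / (7.5) = -1.050
  x4 = (-8 - (2)·-0.434 - (-3.8)·0.899 - (-2.7)·-1.933) / (-9.5) = 0.941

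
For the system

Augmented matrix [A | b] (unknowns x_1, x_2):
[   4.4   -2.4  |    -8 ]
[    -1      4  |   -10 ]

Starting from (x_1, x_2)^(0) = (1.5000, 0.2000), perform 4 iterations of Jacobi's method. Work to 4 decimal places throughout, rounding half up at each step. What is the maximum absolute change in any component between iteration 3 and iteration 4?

0.1729

Iteration 1:
  x_1 = (-8 - (-2.4)·0.2000) / (4.4) = -1.7091
  x_2 = (-10 - (-1)·1.5000) / (4) = -2.1250
Iteration 2:
  x_1 = (-8 - (-2.4)·-2.1250) / (4.4) = -2.9773
  x_2 = (-10 - (-1)·-1.7091) / (4) = -2.9273
Iteration 3:
  x_1 = (-8 - (-2.4)·-2.9273) / (4.4) = -3.4149
  x_2 = (-10 - (-1)·-2.9773) / (4) = -3.2443
Iteration 4:
  x_1 = (-8 - (-2.4)·-3.2443) / (4.4) = -3.5878
  x_2 = (-10 - (-1)·-3.4149) / (4) = -3.3537
Change: (-0.1729, -0.1094) → max |·| = 0.1729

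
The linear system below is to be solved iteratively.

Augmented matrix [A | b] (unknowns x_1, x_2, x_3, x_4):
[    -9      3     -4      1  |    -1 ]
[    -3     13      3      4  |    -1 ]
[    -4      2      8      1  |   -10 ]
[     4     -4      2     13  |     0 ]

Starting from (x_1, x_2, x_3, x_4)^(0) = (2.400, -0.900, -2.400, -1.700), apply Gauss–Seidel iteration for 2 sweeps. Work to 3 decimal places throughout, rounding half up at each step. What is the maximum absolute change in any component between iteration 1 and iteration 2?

0.877

Iteration 1:
  x_1 = (-1 - (3)·-0.900 - (-4)·-2.400 - (1)·-1.700) / (-9) = 0.689
  x_2 = (-1 - (-3)·0.689 - (3)·-2.400 - (4)·-1.700) / (13) = 1.159
  x_3 = (-10 - (-4)·0.689 - (2)·1.159 - (1)·-1.700) / (8) = -0.983
  x_4 = (0 - (4)·0.689 - (-4)·1.159 - (2)·-0.983) / (13) = 0.296
Iteration 2:
  x_1 = (-1 - (3)·1.159 - (-4)·-0.983 - (1)·0.296) / (-9) = 0.967
  x_2 = (-1 - (-3)·0.967 - (3)·-0.983 - (4)·0.296) / (13) = 0.282
  x_3 = (-10 - (-4)·0.967 - (2)·0.282 - (1)·0.296) / (8) = -0.874
  x_4 = (0 - (4)·0.967 - (-4)·0.282 - (2)·-0.874) / (13) = -0.076
Change: (0.278, -0.877, 0.109, -0.372) → max |·| = 0.877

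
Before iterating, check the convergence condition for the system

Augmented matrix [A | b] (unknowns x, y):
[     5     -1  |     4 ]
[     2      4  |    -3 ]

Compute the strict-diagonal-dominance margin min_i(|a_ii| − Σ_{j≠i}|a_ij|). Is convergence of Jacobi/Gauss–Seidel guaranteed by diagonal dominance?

row 1: |5| − (1) = 4
row 2: |4| − (2) = 2
minimum over rows = 2 → strictly diagonally dominant (convergence guaranteed)

2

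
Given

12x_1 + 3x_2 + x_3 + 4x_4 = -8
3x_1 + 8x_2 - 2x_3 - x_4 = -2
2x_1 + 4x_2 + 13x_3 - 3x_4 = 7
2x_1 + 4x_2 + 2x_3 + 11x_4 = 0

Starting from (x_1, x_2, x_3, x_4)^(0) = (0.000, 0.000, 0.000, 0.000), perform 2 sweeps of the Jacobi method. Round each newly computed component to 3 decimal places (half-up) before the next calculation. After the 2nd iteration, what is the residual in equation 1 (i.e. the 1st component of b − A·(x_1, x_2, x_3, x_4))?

Iteration 1:
  x_1 = (-8 - (3)·0.000 - (1)·0.000 - (4)·0.000) / (12) = -0.667
  x_2 = (-2 - (3)·0.000 - (-2)·0.000 - (-1)·0.000) / (8) = -0.250
  x_3 = (7 - (2)·0.000 - (4)·0.000 - (-3)·0.000) / (13) = 0.538
  x_4 = (0 - (2)·0.000 - (4)·0.000 - (2)·0.000) / (11) = 0.000
Iteration 2:
  x_1 = (-8 - (3)·-0.250 - (1)·0.538 - (4)·0.000) / (12) = -0.649
  x_2 = (-2 - (3)·-0.667 - (-2)·0.538 - (-1)·0.000) / (8) = 0.135
  x_3 = (7 - (2)·-0.667 - (4)·-0.250 - (-3)·0.000) / (13) = 0.718
  x_4 = (0 - (2)·-0.667 - (4)·-0.250 - (2)·0.538) / (11) = 0.114
Residual b − A·x = (-1.791, 0.417, -1.234, -1.932)

-1.791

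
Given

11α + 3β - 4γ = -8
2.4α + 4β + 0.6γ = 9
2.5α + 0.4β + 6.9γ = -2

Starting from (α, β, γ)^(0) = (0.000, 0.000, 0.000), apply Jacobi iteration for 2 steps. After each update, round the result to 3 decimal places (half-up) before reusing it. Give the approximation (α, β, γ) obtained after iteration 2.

(-1.446, 2.730, -0.157)

Iteration 1:
  α = (-8 - (3)·0.000 - (-4)·0.000) / (11) = -0.727
  β = (9 - (2.4)·0.000 - (0.6)·0.000) / (4) = 2.250
  γ = (-2 - (2.5)·0.000 - (0.4)·0.000) / (6.9) = -0.290
Iteration 2:
  α = (-8 - (3)·2.250 - (-4)·-0.290) / (11) = -1.446
  β = (9 - (2.4)·-0.727 - (0.6)·-0.290) / (4) = 2.730
  γ = (-2 - (2.5)·-0.727 - (0.4)·2.250) / (6.9) = -0.157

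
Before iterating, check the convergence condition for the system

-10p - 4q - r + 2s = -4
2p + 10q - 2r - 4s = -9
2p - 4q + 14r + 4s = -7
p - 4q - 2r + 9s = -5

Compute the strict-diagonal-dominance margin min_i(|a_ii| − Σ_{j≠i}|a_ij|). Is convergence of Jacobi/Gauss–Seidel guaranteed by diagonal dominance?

row 1: |-10| − (4+1+2) = 3
row 2: |10| − (2+2+4) = 2
row 3: |14| − (2+4+4) = 4
row 4: |9| − (1+4+2) = 2
minimum over rows = 2 → strictly diagonally dominant (convergence guaranteed)

2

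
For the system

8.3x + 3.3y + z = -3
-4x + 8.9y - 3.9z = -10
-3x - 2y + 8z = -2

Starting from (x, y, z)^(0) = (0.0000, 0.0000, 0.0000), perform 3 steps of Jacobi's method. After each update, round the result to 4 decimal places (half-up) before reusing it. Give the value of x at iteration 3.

0.2737

Iteration 1:
  x = (-3 - (3.3)·0.0000 - (1)·0.0000) / (8.3) = -0.3614
  y = (-10 - (-4)·0.0000 - (-3.9)·0.0000) / (8.9) = -1.1236
  z = (-2 - (-3)·0.0000 - (-2)·0.0000) / (8) = -0.2500
Iteration 2:
  x = (-3 - (3.3)·-1.1236 - (1)·-0.2500) / (8.3) = 0.1154
  y = (-10 - (-4)·-0.3614 - (-3.9)·-0.2500) / (8.9) = -1.3956
  z = (-2 - (-3)·-0.3614 - (-2)·-1.1236) / (8) = -0.6664
Iteration 3:
  x = (-3 - (3.3)·-1.3956 - (1)·-0.6664) / (8.3) = 0.2737
  y = (-10 - (-4)·0.1154 - (-3.9)·-0.6664) / (8.9) = -1.3637
  z = (-2 - (-3)·0.1154 - (-2)·-1.3956) / (8) = -0.5556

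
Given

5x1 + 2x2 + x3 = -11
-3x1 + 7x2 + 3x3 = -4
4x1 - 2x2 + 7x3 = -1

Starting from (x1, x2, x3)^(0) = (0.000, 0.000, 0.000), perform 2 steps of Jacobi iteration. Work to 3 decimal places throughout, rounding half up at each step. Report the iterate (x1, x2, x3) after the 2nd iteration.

(-1.943, -1.453, 0.951)

Iteration 1:
  x1 = (-11 - (2)·0.000 - (1)·0.000) / (5) = -2.200
  x2 = (-4 - (-3)·0.000 - (3)·0.000) / (7) = -0.571
  x3 = (-1 - (4)·0.000 - (-2)·0.000) / (7) = -0.143
Iteration 2:
  x1 = (-11 - (2)·-0.571 - (1)·-0.143) / (5) = -1.943
  x2 = (-4 - (-3)·-2.200 - (3)·-0.143) / (7) = -1.453
  x3 = (-1 - (4)·-2.200 - (-2)·-0.571) / (7) = 0.951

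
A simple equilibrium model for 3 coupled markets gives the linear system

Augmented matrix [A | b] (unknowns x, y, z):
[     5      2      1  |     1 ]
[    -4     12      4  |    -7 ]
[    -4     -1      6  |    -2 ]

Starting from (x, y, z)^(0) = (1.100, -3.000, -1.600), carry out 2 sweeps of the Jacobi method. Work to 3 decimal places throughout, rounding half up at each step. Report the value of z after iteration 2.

0.866

Iteration 1:
  x = (1 - (2)·-3.000 - (1)·-1.600) / (5) = 1.720
  y = (-7 - (-4)·1.100 - (4)·-1.600) / (12) = 0.317
  z = (-2 - (-4)·1.100 - (-1)·-3.000) / (6) = -0.100
Iteration 2:
  x = (1 - (2)·0.317 - (1)·-0.100) / (5) = 0.093
  y = (-7 - (-4)·1.720 - (4)·-0.100) / (12) = 0.023
  z = (-2 - (-4)·1.720 - (-1)·0.317) / (6) = 0.866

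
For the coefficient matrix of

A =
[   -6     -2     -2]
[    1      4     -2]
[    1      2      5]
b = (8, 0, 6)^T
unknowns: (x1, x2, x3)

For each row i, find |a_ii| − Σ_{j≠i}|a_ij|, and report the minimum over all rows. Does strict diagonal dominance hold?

1

row 1: |-6| − (2+2) = 2
row 2: |4| − (1+2) = 1
row 3: |5| − (1+2) = 2
minimum over rows = 1 → strictly diagonally dominant (convergence guaranteed)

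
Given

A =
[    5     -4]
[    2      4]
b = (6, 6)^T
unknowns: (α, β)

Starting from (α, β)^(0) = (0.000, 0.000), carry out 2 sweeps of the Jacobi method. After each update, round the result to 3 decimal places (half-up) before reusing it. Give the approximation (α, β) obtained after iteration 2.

(2.400, 0.900)

Iteration 1:
  α = (6 - (-4)·0.000) / (5) = 1.200
  β = (6 - (2)·0.000) / (4) = 1.500
Iteration 2:
  α = (6 - (-4)·1.500) / (5) = 2.400
  β = (6 - (2)·1.200) / (4) = 0.900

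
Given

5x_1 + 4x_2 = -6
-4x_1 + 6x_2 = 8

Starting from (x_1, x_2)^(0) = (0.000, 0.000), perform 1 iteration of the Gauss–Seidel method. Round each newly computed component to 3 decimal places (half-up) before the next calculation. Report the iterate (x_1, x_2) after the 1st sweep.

Iteration 1:
  x_1 = (-6 - (4)·0.000) / (5) = -1.200
  x_2 = (8 - (-4)·-1.200) / (6) = 0.533

(-1.200, 0.533)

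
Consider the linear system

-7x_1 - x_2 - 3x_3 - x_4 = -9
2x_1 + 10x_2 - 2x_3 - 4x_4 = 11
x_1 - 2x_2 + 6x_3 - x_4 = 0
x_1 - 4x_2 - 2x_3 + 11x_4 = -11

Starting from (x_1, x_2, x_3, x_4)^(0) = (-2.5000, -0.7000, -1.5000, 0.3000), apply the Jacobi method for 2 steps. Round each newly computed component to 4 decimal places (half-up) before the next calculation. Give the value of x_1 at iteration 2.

1.1686

Iteration 1:
  x_1 = (-9 - (-1)·-0.7000 - (-3)·-1.5000 - (-1)·0.3000) / (-7) = 1.9857
  x_2 = (11 - (2)·-2.5000 - (-2)·-1.5000 - (-4)·0.3000) / (10) = 1.4200
  x_3 = (0 - (1)·-2.5000 - (-2)·-0.7000 - (-1)·0.3000) / (6) = 0.2333
  x_4 = (-11 - (1)·-2.5000 - (-4)·-0.7000 - (-2)·-1.5000) / (11) = -1.3000
Iteration 2:
  x_1 = (-9 - (-1)·1.4200 - (-3)·0.2333 - (-1)·-1.3000) / (-7) = 1.1686
  x_2 = (11 - (2)·1.9857 - (-2)·0.2333 - (-4)·-1.3000) / (10) = 0.2295
  x_3 = (0 - (1)·1.9857 - (-2)·1.4200 - (-1)·-1.3000) / (6) = -0.0743
  x_4 = (-11 - (1)·1.9857 - (-4)·1.4200 - (-2)·0.2333) / (11) = -0.6217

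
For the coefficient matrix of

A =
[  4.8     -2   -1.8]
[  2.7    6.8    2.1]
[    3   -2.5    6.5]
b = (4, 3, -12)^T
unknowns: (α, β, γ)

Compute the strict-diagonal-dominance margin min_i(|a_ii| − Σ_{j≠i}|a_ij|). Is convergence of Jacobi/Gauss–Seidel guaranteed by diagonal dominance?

row 1: |4.8| − (2+1.8) = 1
row 2: |6.8| − (2.7+2.1) = 2
row 3: |6.5| − (3+2.5) = 1
minimum over rows = 1 → strictly diagonally dominant (convergence guaranteed)

1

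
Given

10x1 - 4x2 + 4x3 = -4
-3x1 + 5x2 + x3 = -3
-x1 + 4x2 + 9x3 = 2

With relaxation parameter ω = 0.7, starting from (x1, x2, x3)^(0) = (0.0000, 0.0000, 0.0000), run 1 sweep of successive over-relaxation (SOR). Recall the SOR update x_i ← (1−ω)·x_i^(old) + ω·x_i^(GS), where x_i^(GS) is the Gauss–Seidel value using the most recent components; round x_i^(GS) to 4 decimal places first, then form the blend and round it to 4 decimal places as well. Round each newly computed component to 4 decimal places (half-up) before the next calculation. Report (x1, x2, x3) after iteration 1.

Iteration 1:
  x1: GS value = (-4 - (-4)·0.0000 - (4)·0.0000) / (10) = -0.4000;  x1 ← (1−ω)·0.0000 + ω·-0.4000 = -0.2800
  x2: GS value = (-3 - (-3)·-0.2800 - (1)·0.0000) / (5) = -0.7680;  x2 ← (1−ω)·0.0000 + ω·-0.7680 = -0.5376
  x3: GS value = (2 - (-1)·-0.2800 - (4)·-0.5376) / (9) = 0.4300;  x3 ← (1−ω)·0.0000 + ω·0.4300 = 0.3010

(-0.2800, -0.5376, 0.3010)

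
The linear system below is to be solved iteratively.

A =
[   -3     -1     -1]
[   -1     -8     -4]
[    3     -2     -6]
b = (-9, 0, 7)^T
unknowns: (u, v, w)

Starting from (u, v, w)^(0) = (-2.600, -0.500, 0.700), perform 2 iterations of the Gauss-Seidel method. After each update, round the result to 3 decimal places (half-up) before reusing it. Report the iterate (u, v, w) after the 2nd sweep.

Iteration 1:
  u = (-9 - (-1)·-0.500 - (-1)·0.700) / (-3) = 2.933
  v = (0 - (-1)·2.933 - (-4)·0.700) / (-8) = -0.717
  w = (7 - (3)·2.933 - (-2)·-0.717) / (-6) = 0.539
Iteration 2:
  u = (-9 - (-1)·-0.717 - (-1)·0.539) / (-3) = 3.059
  v = (0 - (-1)·3.059 - (-4)·0.539) / (-8) = -0.652
  w = (7 - (3)·3.059 - (-2)·-0.652) / (-6) = 0.580

(3.059, -0.652, 0.580)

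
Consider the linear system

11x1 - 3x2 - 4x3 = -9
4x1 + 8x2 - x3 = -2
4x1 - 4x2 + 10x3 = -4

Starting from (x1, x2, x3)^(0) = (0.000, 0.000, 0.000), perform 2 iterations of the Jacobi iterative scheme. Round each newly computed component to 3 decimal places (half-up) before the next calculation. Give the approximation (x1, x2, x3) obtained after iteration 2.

(-1.032, 0.109, -0.173)

Iteration 1:
  x1 = (-9 - (-3)·0.000 - (-4)·0.000) / (11) = -0.818
  x2 = (-2 - (4)·0.000 - (-1)·0.000) / (8) = -0.250
  x3 = (-4 - (4)·0.000 - (-4)·0.000) / (10) = -0.400
Iteration 2:
  x1 = (-9 - (-3)·-0.250 - (-4)·-0.400) / (11) = -1.032
  x2 = (-2 - (4)·-0.818 - (-1)·-0.400) / (8) = 0.109
  x3 = (-4 - (4)·-0.818 - (-4)·-0.250) / (10) = -0.173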